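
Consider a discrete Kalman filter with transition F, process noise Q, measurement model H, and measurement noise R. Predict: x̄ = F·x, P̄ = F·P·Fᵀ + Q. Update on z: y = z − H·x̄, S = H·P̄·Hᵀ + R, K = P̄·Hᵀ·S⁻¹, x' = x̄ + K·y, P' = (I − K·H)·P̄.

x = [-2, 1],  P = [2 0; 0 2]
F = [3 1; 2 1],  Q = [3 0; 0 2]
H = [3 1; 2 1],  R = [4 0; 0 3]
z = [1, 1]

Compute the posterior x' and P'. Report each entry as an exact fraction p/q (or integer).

x̄ = F·x = [-5, -3]
P̄ = F·P·Fᵀ + Q = [23 14; 14 12]
y = z − H·x̄ = [19, 14]
S = H·P̄·Hᵀ + R = [307 220; 220 163]
K = P̄·Hᵀ·S⁻¹ = [329/1641 160/1641; 2/1641 400/1641]
x' = x̄ + K·y = [286/1641, 715/1641]
P' = (I − K·H)·P̄ = [836/1641 -1192/1641; -1192/1641 3584/1641]

x' = [286/1641, 715/1641]
P' = [836/1641 -1192/1641; -1192/1641 3584/1641]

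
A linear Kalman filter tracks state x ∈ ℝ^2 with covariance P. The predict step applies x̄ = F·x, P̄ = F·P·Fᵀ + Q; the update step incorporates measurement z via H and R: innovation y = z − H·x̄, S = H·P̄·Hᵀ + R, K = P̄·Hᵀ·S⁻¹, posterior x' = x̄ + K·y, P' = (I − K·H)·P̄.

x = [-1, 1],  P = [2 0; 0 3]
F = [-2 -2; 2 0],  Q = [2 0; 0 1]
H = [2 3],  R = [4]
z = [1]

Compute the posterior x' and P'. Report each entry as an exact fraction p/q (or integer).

x̄ = F·x = [0, -2]
P̄ = F·P·Fᵀ + Q = [22 -8; -8 9]
y = z − H·x̄ = [7]
S = H·P̄·Hᵀ + R = [77]
K = P̄·Hᵀ·S⁻¹ = [20/77; 1/7]
x' = x̄ + K·y = [20/11, -1]
P' = (I − K·H)·P̄ = [1294/77 -76/7; -76/7 52/7]

x' = [20/11, -1]
P' = [1294/77 -76/7; -76/7 52/7]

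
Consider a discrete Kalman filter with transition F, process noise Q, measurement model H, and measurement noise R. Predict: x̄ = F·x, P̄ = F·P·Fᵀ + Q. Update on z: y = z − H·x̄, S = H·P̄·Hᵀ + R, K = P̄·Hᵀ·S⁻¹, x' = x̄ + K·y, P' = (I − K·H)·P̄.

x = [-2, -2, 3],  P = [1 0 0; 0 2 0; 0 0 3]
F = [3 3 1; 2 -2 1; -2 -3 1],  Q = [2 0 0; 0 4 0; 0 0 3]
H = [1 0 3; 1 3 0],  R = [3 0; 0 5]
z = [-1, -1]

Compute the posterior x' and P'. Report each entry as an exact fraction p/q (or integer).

x' = [-24856/27109, -3531/27109, 5080/27109]
P' = [515595/27109 -162645/27109 -179112/27109; -162645/27109 65755/27109 56729/27109; -179112/27109 56729/27109 70966/27109]

x̄ = F·x = [-9, 3, 13]
P̄ = F·P·Fᵀ + Q = [32 -3 -21; -3 19 11; -21 11 28]
y = z − H·x̄ = [-31, -1]
S = H·P̄·Hᵀ + R = [161 59; 59 190]
K = P̄·Hᵀ·S⁻¹ = [-7247/27109 5532/27109; 2514/27109 6924/27109; 11262/27109 -1785/27109]
x' = x̄ + K·y = [-24856/27109, -3531/27109, 5080/27109]
P' = (I − K·H)·P̄ = [515595/27109 -162645/27109 -179112/27109; -162645/27109 65755/27109 56729/27109; -179112/27109 56729/27109 70966/27109]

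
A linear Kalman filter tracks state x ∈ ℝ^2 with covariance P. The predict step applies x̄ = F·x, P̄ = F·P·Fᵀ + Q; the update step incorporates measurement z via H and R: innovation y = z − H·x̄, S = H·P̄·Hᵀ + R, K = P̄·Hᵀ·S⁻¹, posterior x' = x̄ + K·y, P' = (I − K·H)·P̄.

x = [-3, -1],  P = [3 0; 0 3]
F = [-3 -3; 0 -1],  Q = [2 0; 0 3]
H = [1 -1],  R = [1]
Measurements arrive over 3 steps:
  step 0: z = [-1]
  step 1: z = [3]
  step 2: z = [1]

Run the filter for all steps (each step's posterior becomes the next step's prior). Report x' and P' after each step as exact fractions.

step 0: x' = [-8/15, 1/5], P' = [311/45 88/15; 88/15 29/5]
step 1: x' = [2492/809, 74/809], P' = [4753/809 3818/809; 3818/809 3687/809]
step 2: x' = [86943/36065, 53689/36065], P' = [625369/108195 167194/36065; 167194/36065 161727/36065]

step 0: x̄ = F·x = [12, 1]
step 0: P̄ = F·P·Fᵀ + Q = [56 9; 9 6]
step 0: y = z − H·x̄ = [-12]
step 0: S = H·P̄·Hᵀ + R = [45]
step 0: K = P̄·Hᵀ·S⁻¹ = [47/45; 1/15]
step 0: x' = x̄ + K·y = [-8/15, 1/5]
step 0: P' = (I − K·H)·P̄ = [311/45 88/15; 88/15 29/5]
step 1: x̄ = F·x = [1, -1/5]
step 1: P̄ = F·P·Fᵀ + Q = [222 35; 35 44/5]
step 1: y = z − H·x̄ = [9/5]
step 1: S = H·P̄·Hᵀ + R = [809/5]
step 1: K = P̄·Hᵀ·S⁻¹ = [935/809; 131/809]
step 1: x' = x̄ + K·y = [2492/809, 74/809]
step 1: P' = (I − K·H)·P̄ = [4753/809 3818/809; 3818/809 3687/809]
step 2: x̄ = F·x = [-7698/809, -74/809]
step 2: P̄ = F·P·Fᵀ + Q = [146302/809 22515/809; 22515/809 6114/809]
step 2: y = z − H·x̄ = [8433/809]
step 2: S = H·P̄·Hᵀ + R = [108195/809]
step 2: K = P̄·Hᵀ·S⁻¹ = [123787/108195; 5467/36065]
step 2: x' = x̄ + K·y = [86943/36065, 53689/36065]
step 2: P' = (I − K·H)·P̄ = [625369/108195 167194/36065; 167194/36065 161727/36065]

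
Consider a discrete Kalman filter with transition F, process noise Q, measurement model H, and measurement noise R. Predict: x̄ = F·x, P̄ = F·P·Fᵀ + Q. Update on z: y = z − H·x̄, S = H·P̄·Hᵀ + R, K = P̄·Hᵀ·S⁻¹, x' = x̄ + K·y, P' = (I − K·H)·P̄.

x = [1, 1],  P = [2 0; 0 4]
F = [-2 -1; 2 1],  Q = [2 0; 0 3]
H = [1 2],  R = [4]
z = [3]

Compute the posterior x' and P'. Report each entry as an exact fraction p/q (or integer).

x̄ = F·x = [-3, 3]
P̄ = F·P·Fᵀ + Q = [14 -12; -12 15]
y = z − H·x̄ = [0]
S = H·P̄·Hᵀ + R = [30]
K = P̄·Hᵀ·S⁻¹ = [-1/3; 3/5]
x' = x̄ + K·y = [-3, 3]
P' = (I − K·H)·P̄ = [32/3 -6; -6 21/5]

x' = [-3, 3]
P' = [32/3 -6; -6 21/5]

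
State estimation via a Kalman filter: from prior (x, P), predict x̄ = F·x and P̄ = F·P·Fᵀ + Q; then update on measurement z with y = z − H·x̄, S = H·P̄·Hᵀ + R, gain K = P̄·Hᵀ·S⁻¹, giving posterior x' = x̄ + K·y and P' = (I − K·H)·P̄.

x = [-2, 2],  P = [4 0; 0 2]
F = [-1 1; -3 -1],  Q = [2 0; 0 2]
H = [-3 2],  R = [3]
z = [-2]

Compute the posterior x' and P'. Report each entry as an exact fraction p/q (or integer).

x' = [452/115, 112/23]
P' = [904/115 270/23; 270/23 420/23]

x̄ = F·x = [4, 4]
P̄ = F·P·Fᵀ + Q = [8 10; 10 40]
y = z − H·x̄ = [2]
S = H·P̄·Hᵀ + R = [115]
K = P̄·Hᵀ·S⁻¹ = [-4/115; 10/23]
x' = x̄ + K·y = [452/115, 112/23]
P' = (I − K·H)·P̄ = [904/115 270/23; 270/23 420/23]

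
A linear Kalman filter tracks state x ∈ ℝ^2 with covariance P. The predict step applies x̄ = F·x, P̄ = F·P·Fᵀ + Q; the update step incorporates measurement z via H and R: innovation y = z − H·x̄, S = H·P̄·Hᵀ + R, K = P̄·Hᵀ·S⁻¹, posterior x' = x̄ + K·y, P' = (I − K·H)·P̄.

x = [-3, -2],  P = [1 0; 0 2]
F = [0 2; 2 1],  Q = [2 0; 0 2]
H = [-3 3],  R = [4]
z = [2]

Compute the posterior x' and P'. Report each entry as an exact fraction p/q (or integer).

x̄ = F·x = [-4, -8]
P̄ = F·P·Fᵀ + Q = [10 4; 4 8]
y = z − H·x̄ = [14]
S = H·P̄·Hᵀ + R = [94]
K = P̄·Hᵀ·S⁻¹ = [-9/47; 6/47]
x' = x̄ + K·y = [-314/47, -292/47]
P' = (I − K·H)·P̄ = [308/47 296/47; 296/47 304/47]

x' = [-314/47, -292/47]
P' = [308/47 296/47; 296/47 304/47]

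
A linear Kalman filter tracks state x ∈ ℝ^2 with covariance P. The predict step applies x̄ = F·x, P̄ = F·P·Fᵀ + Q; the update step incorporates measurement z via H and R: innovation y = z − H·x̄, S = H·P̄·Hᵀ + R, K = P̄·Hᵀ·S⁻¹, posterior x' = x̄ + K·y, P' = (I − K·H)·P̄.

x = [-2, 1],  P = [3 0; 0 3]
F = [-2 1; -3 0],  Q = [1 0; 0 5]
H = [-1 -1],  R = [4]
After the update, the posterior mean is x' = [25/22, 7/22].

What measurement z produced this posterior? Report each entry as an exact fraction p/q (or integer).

z = [-1]

x̄ = F·x = [5, 6]
P̄ = F·P·Fᵀ + Q = [16 18; 18 32]
S = H·P̄·Hᵀ + R = [88]
K = P̄·Hᵀ·S⁻¹ = [-17/44; -25/44]
x' − x̄ = [-85/22, -125/22] = K·y
y = (KᵀK)⁻¹·Kᵀ·(x' − x̄) = [10]
z = y + H·x̄ = [10] + [-11] = [-1]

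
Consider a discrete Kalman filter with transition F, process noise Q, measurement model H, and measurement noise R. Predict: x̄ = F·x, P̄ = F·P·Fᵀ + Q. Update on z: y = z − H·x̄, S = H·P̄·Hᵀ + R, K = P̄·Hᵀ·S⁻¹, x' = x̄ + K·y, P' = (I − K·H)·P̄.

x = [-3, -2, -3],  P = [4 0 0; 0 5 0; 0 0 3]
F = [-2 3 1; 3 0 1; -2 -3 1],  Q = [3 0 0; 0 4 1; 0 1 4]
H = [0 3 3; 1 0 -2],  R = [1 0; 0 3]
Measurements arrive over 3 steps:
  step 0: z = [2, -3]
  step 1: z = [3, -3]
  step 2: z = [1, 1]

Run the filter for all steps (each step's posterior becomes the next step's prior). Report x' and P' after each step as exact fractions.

step 0: x̄ = F·x = [-3, -12, 9]
step 0: P̄ = F·P·Fᵀ + Q = [67 -21 -26; -21 43 -20; -26 -20 68]
step 0: y = z − H·x̄ = [11, 18]
step 0: S = H·P̄·Hᵀ + R = [640 -429; -429 446]
step 0: K = P̄·Hᵀ·S⁻¹ = [-11835/101399 15671/101399; 38925/101399 41761/101399; -5274/101399 -41904/101399]
step 0: x' = x̄ + K·y = [-152304/101399, -36915/101399, 100305/101399]
step 0: P' = (I − K·H)·P̄ = [3260149/101399 -1610513/101399 1606568/101399; -1610513/101399 880873/101399 -867898/101399; 1606568/101399 -867898/101399 866140/101399]
step 1: x̄ = F·x = [294168/101399, -356607/101399, 515658/101399]
step 1: P̄ = F·P·Fᵀ + Q = [29831286/101399 -34186497/101399 -447393/101399; -34186497/101399 40252485/101399 111524/101399; -447393/101399 111524/101399 1695149/101399]
step 1: y = z − H·x̄ = [-172956/101399, 432951/101399]
step 1: S = H·P̄·Hᵀ + R = [379637537/101399 -114741708/101399; -114741708/101399 38705651/101399]
step 1: K = P̄·Hᵀ·S⁻¹ = [-4891762206/15073703477 -2535377904/15073703477; 7285434483/15073703477 8196837149/15073703477; -2273768541/15073703477 -8235084385/15073703477]
step 1: x' = x̄ + K·y = [41248596432/15073703477, -30440329212/15073703477, 45372732273/15073703477]
step 1: P' = (I − K·H)·P̄ = [190415103510/15073703477 -100641206013/15073703477 99010618611/15073703477; -100641206013/15073703477 65044336891/15073703477 -62615858730/15073703477; 99010618611/15073703477 -62615858730/15073703477 61857935883/15073703477]
step 2: x̄ = F·x = [-128445448227/15073703477, 169118521569/15073703477, 54196527045/15073703477]
step 2: P̄ = F·P·Fᵀ + Q = [1890095337705/15073703477 -2075240496873/15073703477 -157923156540/15073703477; -2075240496873/15073703477 2429952393047/15073703477 127070067218/15073703477; -157923156540/15073703477 127070067218/15073703477 241170401630/15073703477]
step 2: y = z − H·x̄ = [-93553063195/2153386211, 251912205794/15073703477]
step 2: S = H·P̄·Hᵀ + R = [3763205723642/2153386211 -1272704824761/2153386211; -1272704824761/2153386211 3531690680816/15073703477]
step 2: K = P̄·Hᵀ·S⁻¹ = [-265889648282877/906495814554275 -104515493381919/906495814554275; 420569464772601/906495814554275 463022349278747/906495814554275; -119581423481448/906495814554275 -465991993869856/906495814554275]
step 2: x' = x̄ + K·y = [2080414268130522/906495814554275, -363063975221836/906495814554275, 666744782545403/906495814554275]
step 2: P' = (I − K·H)·P̄ = [10786552747138731/906495814554275 -5638679496403203/906495814554275 5550049613642244/906495814554275; -5638679496403203/906495814554275 3654063093710589/906495814554275 -3513873272119722/906495814554275; 5550049613642244/906495814554275 -3513873272119722/906495814554275 3474012797625906/906495814554275]

step 0: x' = [-152304/101399, -36915/101399, 100305/101399], P' = [3260149/101399 -1610513/101399 1606568/101399; -1610513/101399 880873/101399 -867898/101399; 1606568/101399 -867898/101399 866140/101399]
step 1: x' = [41248596432/15073703477, -30440329212/15073703477, 45372732273/15073703477], P' = [190415103510/15073703477 -100641206013/15073703477 99010618611/15073703477; -100641206013/15073703477 65044336891/15073703477 -62615858730/15073703477; 99010618611/15073703477 -62615858730/15073703477 61857935883/15073703477]
step 2: x' = [2080414268130522/906495814554275, -363063975221836/906495814554275, 666744782545403/906495814554275], P' = [10786552747138731/906495814554275 -5638679496403203/906495814554275 5550049613642244/906495814554275; -5638679496403203/906495814554275 3654063093710589/906495814554275 -3513873272119722/906495814554275; 5550049613642244/906495814554275 -3513873272119722/906495814554275 3474012797625906/906495814554275]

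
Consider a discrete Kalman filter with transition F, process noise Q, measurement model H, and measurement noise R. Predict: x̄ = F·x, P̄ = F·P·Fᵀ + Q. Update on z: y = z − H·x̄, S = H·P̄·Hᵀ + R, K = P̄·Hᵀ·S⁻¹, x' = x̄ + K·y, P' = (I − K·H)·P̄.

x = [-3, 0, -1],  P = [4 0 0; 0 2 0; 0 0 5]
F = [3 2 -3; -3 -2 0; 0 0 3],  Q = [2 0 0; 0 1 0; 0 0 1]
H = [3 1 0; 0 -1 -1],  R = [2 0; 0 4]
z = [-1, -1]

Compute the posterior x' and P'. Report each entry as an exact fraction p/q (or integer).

x̄ = F·x = [-6, 9, -3]
P̄ = F·P·Fᵀ + Q = [91 -44 -45; -44 45 0; -45 0 46]
y = z − H·x̄ = [8, 5]
S = H·P̄·Hᵀ + R = [602 222; 222 95]
K = P̄·Hᵀ·S⁻¹ = [1997/7906 1370/3953; 1725/7906 -3888/3953; -39/118 17/59]
x' = x̄ + K·y = [-8880/3953, 23037/3953, -248/59]
P' = (I − K·H)·P̄ = [18273/7906 -50825/7906 595/118; -50825/7906 155925/7906 -1863/118; 595/118 -1863/118 1727/118]

x' = [-8880/3953, 23037/3953, -248/59]
P' = [18273/7906 -50825/7906 595/118; -50825/7906 155925/7906 -1863/118; 595/118 -1863/118 1727/118]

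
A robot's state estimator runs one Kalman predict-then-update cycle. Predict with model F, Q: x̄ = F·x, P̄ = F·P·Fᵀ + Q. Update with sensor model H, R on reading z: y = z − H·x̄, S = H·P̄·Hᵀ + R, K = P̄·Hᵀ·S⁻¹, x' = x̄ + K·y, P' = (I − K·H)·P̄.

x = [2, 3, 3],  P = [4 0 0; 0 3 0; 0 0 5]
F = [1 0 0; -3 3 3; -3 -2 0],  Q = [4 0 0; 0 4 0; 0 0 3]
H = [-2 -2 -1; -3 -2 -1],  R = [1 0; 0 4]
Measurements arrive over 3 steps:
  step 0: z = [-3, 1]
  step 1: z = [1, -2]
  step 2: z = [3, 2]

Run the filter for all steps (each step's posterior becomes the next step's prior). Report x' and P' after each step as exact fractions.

step 0: x̄ = F·x = [2, 12, -12]
step 0: P̄ = F·P·Fᵀ + Q = [8 -12 -12; -12 112 18; -12 18 51]
step 0: y = z − H·x̄ = [13, 19]
step 0: S = H·P̄·Hᵀ + R = [460 439; 439 431]
step 0: K = P̄·Hᵀ·S⁻¹ = [3352/5539 -3260/5539; -3524/5539 942/5539; -4764/5539 4197/5539]
step 0: x' = x̄ + K·y = [-7286/5539, 38554/5539, -48657/5539]
step 0: P' = (I − K·H)·P̄ = [16392/5539 -7292/5539 -21552/5539; -7292/5539 46188/5539 -74268/5539; -21552/5539 -74268/5539 196404/5539]
step 1: x̄ = F·x = [-7286/5539, -8451/5539, -55250/5539]
step 1: P̄ = F·P·Fᵀ + Q = [38548/5539 -135708/5539 -34592/5539; -135708/5539 1535380/5539 531852/5539; -34592/5539 531852/5539 261393/5539]
step 1: y = z − H·x̄ = [-81185/5539, -105088/5539]
step 1: S = H·P̄·Hᵀ + R = [7466020/5539 7231569/5539; 7231569/5539 7063361/5539]
step 1: K = P̄·Hᵀ·S⁻¹ = [43375644/79365281 -42269632/79365281; -76015156/79365281 41920276/79365281; -7022896/79365281 -6532857/79365281]
step 1: x' = x̄ + K·y = [61802490/79365281, 197735419/79365281, -564768566/79365281]
step 1: P' = (I − K·H)·P̄ = [212454172/79365281 -243696260/79365281 19108532/79365281; -243696260/79365281 467633228/79365281 -371858780/79365281; 19108532/79365281 -371858780/79365281 712523392/79365281]
step 2: x̄ = F·x = [61802490/79365281, -1286506911/79365281, -580878308/79365281]
step 2: P̄ = F·P·Fᵀ + Q = [529915296/79365281 -1311125700/79365281 -149969996/79365281; -1311125700/79365281 10200079316/79365281 1896552852/79365281; -149969996/79365281 1896552852/79365281 1096361183/79365281]
step 2: y = z − H·x̄ = [-2792191307/79365281, -2809754098/79365281]
step 2: S = H·P̄·Hᵀ + R = [40593030736/79365281 38801274651/79365281; 38801274651/79365281 37936260267/79365281]
step 2: K = P̄·Hᵀ·S⁻¹ = [80136410720/144516863677 -232377193436/433550591031; -142189199908/144516863677 226430651260/433550591031; -7765865212/144516863677 -26908190299/433550591031]
step 2: x' = x̄ + K·y = [106453468558/433550591031, -36816326813/433550591031, -1400907177274/433550591031]
step 2: P' = (I − K·H)·P̄ = [1169918005904/433550591031 -1332290204764/433550591031 84335165560/433550591031; -1332290204764/433550591031 2366084560220/433550591031 -1641021111188/433550591031; 84335165560/433550591031 -1641021111188/433550591031 3136669486892/433550591031]

step 0: x' = [-7286/5539, 38554/5539, -48657/5539], P' = [16392/5539 -7292/5539 -21552/5539; -7292/5539 46188/5539 -74268/5539; -21552/5539 -74268/5539 196404/5539]
step 1: x' = [61802490/79365281, 197735419/79365281, -564768566/79365281], P' = [212454172/79365281 -243696260/79365281 19108532/79365281; -243696260/79365281 467633228/79365281 -371858780/79365281; 19108532/79365281 -371858780/79365281 712523392/79365281]
step 2: x' = [106453468558/433550591031, -36816326813/433550591031, -1400907177274/433550591031], P' = [1169918005904/433550591031 -1332290204764/433550591031 84335165560/433550591031; -1332290204764/433550591031 2366084560220/433550591031 -1641021111188/433550591031; 84335165560/433550591031 -1641021111188/433550591031 3136669486892/433550591031]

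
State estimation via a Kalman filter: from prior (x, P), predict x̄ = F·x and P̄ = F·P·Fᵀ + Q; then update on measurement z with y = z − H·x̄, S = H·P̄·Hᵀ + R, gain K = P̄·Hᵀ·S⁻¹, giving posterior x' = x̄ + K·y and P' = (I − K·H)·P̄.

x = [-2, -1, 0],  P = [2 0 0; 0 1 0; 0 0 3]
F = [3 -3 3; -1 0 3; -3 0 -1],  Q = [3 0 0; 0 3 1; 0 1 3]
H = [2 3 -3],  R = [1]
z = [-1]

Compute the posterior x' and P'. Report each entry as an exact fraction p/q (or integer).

x̄ = F·x = [-3, 2, 6]
P̄ = F·P·Fᵀ + Q = [57 21 -27; 21 32 -2; -27 -2 24]
y = z − H·x̄ = [17]
S = H·P̄·Hᵀ + R = [1345]
K = P̄·Hᵀ·S⁻¹ = [258/1345; 144/1345; -132/1345]
x' = x̄ + K·y = [351/1345, 5138/1345, 5826/1345]
P' = (I − K·H)·P̄ = [10101/1345 -8907/1345 -2259/1345; -8907/1345 22304/1345 16318/1345; -2259/1345 16318/1345 14856/1345]

x' = [351/1345, 5138/1345, 5826/1345]
P' = [10101/1345 -8907/1345 -2259/1345; -8907/1345 22304/1345 16318/1345; -2259/1345 16318/1345 14856/1345]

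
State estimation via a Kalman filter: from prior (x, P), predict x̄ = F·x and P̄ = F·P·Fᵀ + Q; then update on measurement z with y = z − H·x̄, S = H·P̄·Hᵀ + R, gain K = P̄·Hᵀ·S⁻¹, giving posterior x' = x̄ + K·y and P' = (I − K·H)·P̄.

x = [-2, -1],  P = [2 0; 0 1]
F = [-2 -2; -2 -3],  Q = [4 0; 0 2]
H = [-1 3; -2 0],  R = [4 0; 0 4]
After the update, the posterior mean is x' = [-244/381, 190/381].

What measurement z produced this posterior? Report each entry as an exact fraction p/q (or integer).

z = [2, 2]

x̄ = F·x = [6, 7]
P̄ = F·P·Fᵀ + Q = [16 14; 14 19]
S = H·P̄·Hᵀ + R = [107 -52; -52 68]
K = P̄·Hᵀ·S⁻¹ = [26/1143 -518/1143; 367/1143 -190/1143]
x' − x̄ = [-2530/381, -2477/381] = K·y
y = (KᵀK)⁻¹·Kᵀ·(x' − x̄) = [-13, 14]
z = y + H·x̄ = [-13, 14] + [15, -12] = [2, 2]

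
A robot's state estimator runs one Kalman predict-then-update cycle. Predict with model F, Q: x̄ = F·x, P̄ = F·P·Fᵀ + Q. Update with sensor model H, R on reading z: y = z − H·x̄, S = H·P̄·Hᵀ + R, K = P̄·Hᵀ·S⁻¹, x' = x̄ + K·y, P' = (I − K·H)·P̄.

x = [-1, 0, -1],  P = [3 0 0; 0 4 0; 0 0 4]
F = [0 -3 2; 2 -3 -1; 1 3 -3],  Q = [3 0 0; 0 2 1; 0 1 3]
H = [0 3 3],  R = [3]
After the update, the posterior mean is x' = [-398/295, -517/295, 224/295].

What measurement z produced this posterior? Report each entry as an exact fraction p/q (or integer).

z = [-3]

x̄ = F·x = [-2, -1, 2]
P̄ = F·P·Fᵀ + Q = [55 28 -60; 28 54 -17; -60 -17 78]
S = H·P̄·Hᵀ + R = [885]
K = P̄·Hᵀ·S⁻¹ = [-32/295; 37/295; 61/295]
x' − x̄ = [192/295, -222/295, -366/295] = K·y
y = (KᵀK)⁻¹·Kᵀ·(x' − x̄) = [-6]
z = y + H·x̄ = [-6] + [3] = [-3]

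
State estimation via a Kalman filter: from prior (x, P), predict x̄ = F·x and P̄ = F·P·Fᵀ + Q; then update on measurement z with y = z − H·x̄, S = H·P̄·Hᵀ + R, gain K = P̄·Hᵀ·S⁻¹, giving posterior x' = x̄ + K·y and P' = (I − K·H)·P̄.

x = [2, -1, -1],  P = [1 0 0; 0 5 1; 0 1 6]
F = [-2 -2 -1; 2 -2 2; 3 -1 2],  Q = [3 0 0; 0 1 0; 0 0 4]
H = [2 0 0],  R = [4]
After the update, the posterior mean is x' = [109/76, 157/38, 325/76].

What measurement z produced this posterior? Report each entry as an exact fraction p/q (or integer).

x̄ = F·x = [-1, 4, 5]
P̄ = F·P·Fᵀ + Q = [37 2 -11; 2 41 34; -11 34 38]
S = H·P̄·Hᵀ + R = [152]
K = P̄·Hᵀ·S⁻¹ = [37/76; 1/38; -11/76]
x' − x̄ = [185/76, 5/38, -55/76] = K·y
y = (KᵀK)⁻¹·Kᵀ·(x' − x̄) = [5]
z = y + H·x̄ = [5] + [-2] = [3]

z = [3]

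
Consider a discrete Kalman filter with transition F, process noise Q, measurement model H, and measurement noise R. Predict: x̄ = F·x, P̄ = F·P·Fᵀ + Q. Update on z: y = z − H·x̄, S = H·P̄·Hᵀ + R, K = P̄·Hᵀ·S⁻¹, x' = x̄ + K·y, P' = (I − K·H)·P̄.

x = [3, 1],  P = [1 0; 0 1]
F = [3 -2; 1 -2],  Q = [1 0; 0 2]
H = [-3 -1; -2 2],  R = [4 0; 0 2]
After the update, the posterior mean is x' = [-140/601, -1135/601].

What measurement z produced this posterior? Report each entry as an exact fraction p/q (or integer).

x̄ = F·x = [7, 1]
P̄ = F·P·Fᵀ + Q = [14 7; 7 7]
S = H·P̄·Hᵀ + R = [179 42; 42 30]
K = P̄·Hᵀ·S⁻¹ = [-147/601 -224/1803; -140/601 196/601]
x' − x̄ = [-4347/601, -1736/601] = K·y
y = (KᵀK)⁻¹·Kᵀ·(x' − x̄) = [25, 9]
z = y + H·x̄ = [25, 9] + [-22, -12] = [3, -3]

z = [3, -3]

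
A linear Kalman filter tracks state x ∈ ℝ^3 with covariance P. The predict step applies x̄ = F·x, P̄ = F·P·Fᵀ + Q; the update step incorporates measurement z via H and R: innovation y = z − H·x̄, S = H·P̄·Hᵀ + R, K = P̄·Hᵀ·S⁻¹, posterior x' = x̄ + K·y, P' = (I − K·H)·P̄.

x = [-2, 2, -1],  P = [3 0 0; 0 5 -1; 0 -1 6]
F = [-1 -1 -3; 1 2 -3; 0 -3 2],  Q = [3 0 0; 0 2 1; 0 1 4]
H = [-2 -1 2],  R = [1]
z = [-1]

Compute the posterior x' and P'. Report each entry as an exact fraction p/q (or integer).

x̄ = F·x = [3, 5, -8]
P̄ = F·P·Fᵀ + Q = [59 44 -28; 44 91 -78; -28 -78 85]
y = z − H·x̄ = [26]
S = H·P̄·Hᵀ + R = [1380]
K = P̄·Hᵀ·S⁻¹ = [-109/690; -67/276; 76/345]
x' = x̄ + K·y = [-382/345, -181/138, -784/345]
P' = (I − K·H)·P̄ = [8474/345 -1231/138 6908/345; -1231/138 2671/276 -290/69; 6908/345 -290/69 6221/345]

x' = [-382/345, -181/138, -784/345]
P' = [8474/345 -1231/138 6908/345; -1231/138 2671/276 -290/69; 6908/345 -290/69 6221/345]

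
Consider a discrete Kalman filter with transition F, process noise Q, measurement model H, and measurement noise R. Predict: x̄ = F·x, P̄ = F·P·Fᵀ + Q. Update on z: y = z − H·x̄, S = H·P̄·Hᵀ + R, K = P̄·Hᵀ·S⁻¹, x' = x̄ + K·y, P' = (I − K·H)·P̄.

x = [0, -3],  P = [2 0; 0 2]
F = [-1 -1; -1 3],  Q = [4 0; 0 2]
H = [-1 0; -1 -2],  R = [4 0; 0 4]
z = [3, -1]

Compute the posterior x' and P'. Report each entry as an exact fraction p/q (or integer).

x' = [-1, 13/21]
P' = [8/3 -4/3; -4/3 34/21]

x̄ = F·x = [3, -9]
P̄ = F·P·Fᵀ + Q = [8 -4; -4 22]
y = z − H·x̄ = [6, -16]
S = H·P̄·Hᵀ + R = [12 0; 0 84]
K = P̄·Hᵀ·S⁻¹ = [-2/3 0; 1/3 -10/21]
x' = x̄ + K·y = [-1, 13/21]
P' = (I − K·H)·P̄ = [8/3 -4/3; -4/3 34/21]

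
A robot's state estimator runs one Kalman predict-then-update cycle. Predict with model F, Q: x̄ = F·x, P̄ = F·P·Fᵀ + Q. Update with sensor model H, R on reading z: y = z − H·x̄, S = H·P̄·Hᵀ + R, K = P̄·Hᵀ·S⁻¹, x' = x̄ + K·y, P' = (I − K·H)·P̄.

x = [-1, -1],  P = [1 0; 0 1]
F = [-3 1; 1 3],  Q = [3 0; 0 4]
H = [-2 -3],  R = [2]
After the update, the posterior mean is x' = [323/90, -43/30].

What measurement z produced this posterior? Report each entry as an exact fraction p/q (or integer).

x̄ = F·x = [2, -4]
P̄ = F·P·Fᵀ + Q = [13 0; 0 14]
S = H·P̄·Hᵀ + R = [180]
K = P̄·Hᵀ·S⁻¹ = [-13/90; -7/30]
x' − x̄ = [143/90, 77/30] = K·y
y = (KᵀK)⁻¹·Kᵀ·(x' − x̄) = [-11]
z = y + H·x̄ = [-11] + [8] = [-3]

z = [-3]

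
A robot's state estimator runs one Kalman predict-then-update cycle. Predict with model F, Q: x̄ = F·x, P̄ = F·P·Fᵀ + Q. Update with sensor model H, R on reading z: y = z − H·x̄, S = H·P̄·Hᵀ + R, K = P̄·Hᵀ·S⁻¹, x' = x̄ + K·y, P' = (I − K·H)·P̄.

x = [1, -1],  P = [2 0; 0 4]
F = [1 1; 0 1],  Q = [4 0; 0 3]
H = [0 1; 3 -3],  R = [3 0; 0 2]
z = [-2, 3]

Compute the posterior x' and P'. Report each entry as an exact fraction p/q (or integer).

x' = [-494/749, -1249/749]
P' = [1626/749 1482/749; 1482/749 1500/749]

x̄ = F·x = [0, -1]
P̄ = F·P·Fᵀ + Q = [10 4; 4 7]
y = z − H·x̄ = [-1, 0]
S = H·P̄·Hᵀ + R = [10 -9; -9 83]
K = P̄·Hᵀ·S⁻¹ = [494/749 216/749; 500/749 -27/749]
x' = x̄ + K·y = [-494/749, -1249/749]
P' = (I − K·H)·P̄ = [1626/749 1482/749; 1482/749 1500/749]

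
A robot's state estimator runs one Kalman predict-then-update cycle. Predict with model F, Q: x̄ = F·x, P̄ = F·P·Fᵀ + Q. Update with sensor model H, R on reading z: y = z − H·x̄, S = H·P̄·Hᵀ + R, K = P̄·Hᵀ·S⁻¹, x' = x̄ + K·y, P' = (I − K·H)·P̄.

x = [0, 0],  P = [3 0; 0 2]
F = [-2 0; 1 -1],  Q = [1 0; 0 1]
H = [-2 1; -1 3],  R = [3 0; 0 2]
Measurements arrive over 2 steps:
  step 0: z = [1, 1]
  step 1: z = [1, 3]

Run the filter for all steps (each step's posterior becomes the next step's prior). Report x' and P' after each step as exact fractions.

step 0: x̄ = F·x = [0, 0]
step 0: P̄ = F·P·Fᵀ + Q = [13 -6; -6 6]
step 0: y = z − H·x̄ = [1, 1]
step 0: S = H·P̄·Hᵀ + R = [85 86; 86 105]
step 0: K = P̄·Hᵀ·S⁻¹ = [-694/1529 117/1529; -174/1529 492/1529]
step 0: x' = x̄ + K·y = [-577/1529, 318/1529]
step 0: P' = (I − K·H)·P̄ = [1296/1529 510/1529; 510/1529 498/1529]
step 1: x̄ = F·x = [1154/1529, -895/1529]
step 1: P̄ = F·P·Fᵀ + Q = [6713/1529 -1572/1529; -1572/1529 2303/1529]
step 1: y = z − H·x̄ = [4732/1529, 766/139]
step 1: S = H·P̄·Hᵀ + R = [40030/1529 2849/139; 2849/139 3630/139]
step 1: K = P̄·Hᵀ·S⁻¹ = [-1301/3331 8188/403051; -261/3331 110393/403051]
step 1: x' = x̄ + K·y = [-137870/403051, 274689/403051]
step 1: P' = (I − K·H)·P̄ = [286633/403051 101003/403051; 101003/403051 107263/403051]

step 0: x' = [-577/1529, 318/1529], P' = [1296/1529 510/1529; 510/1529 498/1529]
step 1: x' = [-137870/403051, 274689/403051], P' = [286633/403051 101003/403051; 101003/403051 107263/403051]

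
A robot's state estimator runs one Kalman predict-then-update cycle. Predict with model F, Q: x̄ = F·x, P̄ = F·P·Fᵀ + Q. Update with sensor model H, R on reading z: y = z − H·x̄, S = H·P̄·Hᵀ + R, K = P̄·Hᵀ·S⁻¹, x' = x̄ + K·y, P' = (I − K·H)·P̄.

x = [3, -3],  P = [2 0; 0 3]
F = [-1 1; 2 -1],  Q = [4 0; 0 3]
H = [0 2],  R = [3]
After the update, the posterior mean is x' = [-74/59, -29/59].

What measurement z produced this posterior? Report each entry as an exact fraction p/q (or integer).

x̄ = F·x = [-6, 9]
P̄ = F·P·Fᵀ + Q = [9 -7; -7 14]
S = H·P̄·Hᵀ + R = [59]
K = P̄·Hᵀ·S⁻¹ = [-14/59; 28/59]
x' − x̄ = [280/59, -560/59] = K·y
y = (KᵀK)⁻¹·Kᵀ·(x' − x̄) = [-20]
z = y + H·x̄ = [-20] + [18] = [-2]

z = [-2]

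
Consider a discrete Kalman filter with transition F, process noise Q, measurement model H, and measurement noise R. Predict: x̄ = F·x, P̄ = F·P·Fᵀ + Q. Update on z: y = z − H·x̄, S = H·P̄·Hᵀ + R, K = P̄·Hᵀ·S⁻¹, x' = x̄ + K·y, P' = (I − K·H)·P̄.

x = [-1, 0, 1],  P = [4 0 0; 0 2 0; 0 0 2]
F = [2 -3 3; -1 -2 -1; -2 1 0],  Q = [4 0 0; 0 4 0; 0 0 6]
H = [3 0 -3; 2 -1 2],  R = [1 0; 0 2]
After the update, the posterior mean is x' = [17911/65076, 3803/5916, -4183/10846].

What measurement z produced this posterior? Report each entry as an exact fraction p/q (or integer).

x̄ = F·x = [1, 0, 2]
P̄ = F·P·Fᵀ + Q = [56 -2 -22; -2 18 4; -22 4 24]
S = H·P̄·Hᵀ + R = [1117 210; 210 156]
K = P̄·Hᵀ·S⁻¹ = [1817/10846 14525/65076; 1/986 -539/5916; -897/5423 2415/10846]
x' − x̄ = [-47165/65076, 3803/5916, -25875/10846] = K·y
y = (KᵀK)⁻¹·Kᵀ·(x' − x̄) = [5, -7]
z = y + H·x̄ = [5, -7] + [-3, 6] = [2, -1]

z = [2, -1]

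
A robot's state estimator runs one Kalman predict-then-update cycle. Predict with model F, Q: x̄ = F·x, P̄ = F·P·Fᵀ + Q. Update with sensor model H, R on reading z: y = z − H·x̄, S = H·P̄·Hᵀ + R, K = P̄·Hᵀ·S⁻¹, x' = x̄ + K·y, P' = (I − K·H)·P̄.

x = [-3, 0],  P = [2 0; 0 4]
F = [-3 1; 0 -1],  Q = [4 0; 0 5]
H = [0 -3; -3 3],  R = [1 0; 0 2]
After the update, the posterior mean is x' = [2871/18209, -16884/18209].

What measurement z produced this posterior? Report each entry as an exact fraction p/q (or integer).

z = [3, -3]

x̄ = F·x = [9, 0]
P̄ = F·P·Fᵀ + Q = [26 -4; -4 9]
S = H·P̄·Hᵀ + R = [82 -117; -117 389]
K = P̄·Hᵀ·S⁻¹ = [-5862/18209 -5976/18209; -5940/18209 39/18209]
x' − x̄ = [-161010/18209, -16884/18209] = K·y
y = (KᵀK)⁻¹·Kᵀ·(x' − x̄) = [3, 24]
z = y + H·x̄ = [3, 24] + [0, -27] = [3, -3]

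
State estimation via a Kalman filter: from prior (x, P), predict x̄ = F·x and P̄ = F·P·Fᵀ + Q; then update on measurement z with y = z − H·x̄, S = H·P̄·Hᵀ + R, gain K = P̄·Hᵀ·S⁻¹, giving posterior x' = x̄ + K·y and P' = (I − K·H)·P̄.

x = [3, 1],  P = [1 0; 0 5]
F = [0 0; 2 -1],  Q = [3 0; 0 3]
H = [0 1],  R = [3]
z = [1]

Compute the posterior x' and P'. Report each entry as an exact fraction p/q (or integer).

x' = [0, 9/5]
P' = [3 0; 0 12/5]

x̄ = F·x = [0, 5]
P̄ = F·P·Fᵀ + Q = [3 0; 0 12]
y = z − H·x̄ = [-4]
S = H·P̄·Hᵀ + R = [15]
K = P̄·Hᵀ·S⁻¹ = [0; 4/5]
x' = x̄ + K·y = [0, 9/5]
P' = (I − K·H)·P̄ = [3 0; 0 12/5]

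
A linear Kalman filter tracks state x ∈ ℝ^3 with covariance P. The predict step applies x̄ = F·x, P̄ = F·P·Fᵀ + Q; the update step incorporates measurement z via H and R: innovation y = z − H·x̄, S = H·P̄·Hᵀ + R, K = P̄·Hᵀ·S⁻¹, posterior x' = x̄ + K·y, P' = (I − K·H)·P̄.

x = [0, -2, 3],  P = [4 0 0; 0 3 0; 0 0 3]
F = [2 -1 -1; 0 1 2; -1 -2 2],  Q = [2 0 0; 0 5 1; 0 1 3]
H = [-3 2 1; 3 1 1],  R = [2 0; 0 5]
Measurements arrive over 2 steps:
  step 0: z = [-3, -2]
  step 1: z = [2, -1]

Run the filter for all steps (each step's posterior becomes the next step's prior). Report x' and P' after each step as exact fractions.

step 0: x̄ = F·x = [-1, 4, 10]
step 0: P̄ = F·P·Fᵀ + Q = [24 -9 -8; -9 20 7; -8 7 31]
step 0: y = z − H·x̄ = [-24, -13]
step 0: S = H·P̄·Hᵀ + R = [513 -151; -151 184]
step 0: K = P̄·Hᵀ·S⁻¹ = [-9727/71591 13417/71591; 13616/71591 11174/71591; 14810/71591 17601/71591]
step 0: x' = x̄ + K·y = [-12564/71591, -185682/71591, 131657/71591]
step 0: P' = (I − K·H)·P̄ = [27003/71591 75479/71591 -89403/71591; 75479/71591 424236/71591 -594803/71591; -89403/71591 -594803/71591 951017/71591]
step 1: x̄ = F·x = [28897/71591, 77632/71591, 647242/71591]
step 1: P̄ = F·P·Fᵀ + Q = [492537/71591 -748515/71591 -1781020/71591; -748515/71591 2207047/71591 4320120/71591; -1781020/71591 4320120/71591 11160740/71591]
step 1: y = z − H·x̄ = [-572633/71591, -883156/71591]
step 1: S = H·P̄·Hᵀ + R = [61513723/71591 21856816/71591; 21856816/71591 11621605/71591]
step 1: K = P̄·Hᵀ·S⁻¹ = [-150282877/1104271883 182685188/1104271883; 475196573/3312815649 326799982/3312815649; 328877800/1104271883 344760120/1104271883]
step 1: x' = x̄ + K·y = [-605836496/1104271883, -4240031563/3312815649, 3099941226/1104271883]
step 1: P' = (I − K·H)·P̄ = [298519046/1104271883 577122582/1104271883 -559253780/1104271883; 577122582/1104271883 9704599712/3312815649 -4421567680/1104271883; -559253780/1104271883 -4421567680/1104271883 7823129620/1104271883]

step 0: x' = [-12564/71591, -185682/71591, 131657/71591], P' = [27003/71591 75479/71591 -89403/71591; 75479/71591 424236/71591 -594803/71591; -89403/71591 -594803/71591 951017/71591]
step 1: x' = [-605836496/1104271883, -4240031563/3312815649, 3099941226/1104271883], P' = [298519046/1104271883 577122582/1104271883 -559253780/1104271883; 577122582/1104271883 9704599712/3312815649 -4421567680/1104271883; -559253780/1104271883 -4421567680/1104271883 7823129620/1104271883]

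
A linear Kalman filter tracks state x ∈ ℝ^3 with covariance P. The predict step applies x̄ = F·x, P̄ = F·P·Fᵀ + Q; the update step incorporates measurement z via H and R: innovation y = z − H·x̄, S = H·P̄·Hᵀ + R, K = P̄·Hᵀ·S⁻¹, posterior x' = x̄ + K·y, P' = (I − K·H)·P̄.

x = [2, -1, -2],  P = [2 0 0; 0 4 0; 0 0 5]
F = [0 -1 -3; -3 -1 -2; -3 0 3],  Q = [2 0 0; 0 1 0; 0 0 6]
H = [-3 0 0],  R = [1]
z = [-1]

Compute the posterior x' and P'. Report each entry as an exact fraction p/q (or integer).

x̄ = F·x = [7, -1, -12]
P̄ = F·P·Fᵀ + Q = [51 34 -45; 34 43 -12; -45 -12 69]
y = z − H·x̄ = [20]
S = H·P̄·Hᵀ + R = [460]
K = P̄·Hᵀ·S⁻¹ = [-153/460; -51/230; 27/92]
x' = x̄ + K·y = [8/23, -125/23, -141/23]
P' = (I − K·H)·P̄ = [51/460 17/230 -9/92; 17/230 2344/115 825/46; -9/92 825/46 2703/92]

x' = [8/23, -125/23, -141/23]
P' = [51/460 17/230 -9/92; 17/230 2344/115 825/46; -9/92 825/46 2703/92]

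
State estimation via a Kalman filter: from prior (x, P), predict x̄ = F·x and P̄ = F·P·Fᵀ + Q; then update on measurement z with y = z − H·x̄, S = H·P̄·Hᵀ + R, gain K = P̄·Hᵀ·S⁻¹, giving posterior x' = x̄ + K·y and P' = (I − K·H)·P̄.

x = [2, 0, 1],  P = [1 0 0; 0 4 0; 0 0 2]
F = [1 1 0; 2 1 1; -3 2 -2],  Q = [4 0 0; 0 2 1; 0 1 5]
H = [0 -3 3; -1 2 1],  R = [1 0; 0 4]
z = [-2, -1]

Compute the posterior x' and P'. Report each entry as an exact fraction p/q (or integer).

x' = [30609/26845, 10173/26845, -1698/5369]
P' = [209024/26845 74903/26845 14946/5369; 74903/26845 38126/26845 7419/5369; 14946/5369 7419/5369 7808/5369]

x̄ = F·x = [2, 5, -8]
P̄ = F·P·Fᵀ + Q = [9 6 5; 6 12 -1; 5 -1 38]
y = z − H·x̄ = [37, -1]
S = H·P̄·Hᵀ + R = [469 42; 42 61]
K = P̄·Hᵀ·S⁻¹ = [-519/26845 554/3835; -3093/26845 1373/3835; 1167/5369 275/767]
x' = x̄ + K·y = [30609/26845, 10173/26845, -1698/5369]
P' = (I − K·H)·P̄ = [209024/26845 74903/26845 14946/5369; 74903/26845 38126/26845 7419/5369; 14946/5369 7419/5369 7808/5369]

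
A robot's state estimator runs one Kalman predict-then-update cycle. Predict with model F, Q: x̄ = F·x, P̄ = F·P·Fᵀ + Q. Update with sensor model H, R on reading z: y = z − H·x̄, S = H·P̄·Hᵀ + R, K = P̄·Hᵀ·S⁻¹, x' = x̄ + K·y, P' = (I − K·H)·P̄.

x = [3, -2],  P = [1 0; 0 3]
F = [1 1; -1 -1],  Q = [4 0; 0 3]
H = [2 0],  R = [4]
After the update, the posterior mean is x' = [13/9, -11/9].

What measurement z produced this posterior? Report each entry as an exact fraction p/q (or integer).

z = [3]

x̄ = F·x = [1, -1]
P̄ = F·P·Fᵀ + Q = [8 -4; -4 7]
S = H·P̄·Hᵀ + R = [36]
K = P̄·Hᵀ·S⁻¹ = [4/9; -2/9]
x' − x̄ = [4/9, -2/9] = K·y
y = (KᵀK)⁻¹·Kᵀ·(x' − x̄) = [1]
z = y + H·x̄ = [1] + [2] = [3]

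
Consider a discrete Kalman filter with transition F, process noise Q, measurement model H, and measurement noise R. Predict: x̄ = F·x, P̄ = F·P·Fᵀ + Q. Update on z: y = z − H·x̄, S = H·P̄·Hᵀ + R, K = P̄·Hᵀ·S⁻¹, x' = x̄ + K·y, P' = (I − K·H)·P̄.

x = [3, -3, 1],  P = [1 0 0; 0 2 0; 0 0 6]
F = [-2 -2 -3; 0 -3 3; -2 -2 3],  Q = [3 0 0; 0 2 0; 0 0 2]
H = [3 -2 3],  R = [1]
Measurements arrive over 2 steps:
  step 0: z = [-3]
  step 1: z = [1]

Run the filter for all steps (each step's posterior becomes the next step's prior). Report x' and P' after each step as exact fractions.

step 0: x' = [223/54, 706/81, 2/3], P' = [701/54 -1312/81 -71/3; -1312/81 15094/243 518/9; -71/3 518/9 62]
step 1: x' = [8194801/388398, -1178088/64733, -6390286/194199], P' = [17958731/129466 -17424874/194199 -12841707/64733; -17424874/194199 4413102/64733 26254682/194199; -12841707/64733 26254682/194199 18674220/64733]

step 0: x̄ = F·x = [-3, 12, 3]
step 0: P̄ = F·P·Fᵀ + Q = [69 -42 -42; -42 74 66; -42 66 68]
step 0: y = z − H·x̄ = [21]
step 0: S = H·P̄·Hᵀ + R = [486]
step 0: K = P̄·Hᵀ·S⁻¹ = [55/162; -38/243; -1/9]
step 0: x' = x̄ + K·y = [223/54, 706/81, 2/3]
step 0: P' = (I − K·H)·P̄ = [701/54 -1312/81 -71/3; -1312/81 15094/243 518/9; -71/3 518/9 62]
step 1: x̄ = F·x = [-2243/81, -652/27, -1919/81]
step 1: P̄ = F·P·Fᵀ + Q = [276649/243 2606/81 -94088/243; 2606/81 2242/27 9086/81; -94088/243 9086/81 78766/243]
step 1: y = z − H·x̄ = [2885/27]
step 1: S = H·P̄·Hᵀ + R = [129466/27]
step 1: K = P̄·Hᵀ·S⁻¹ = [177349/388398; 3604/64733; -16747/194199]
step 1: x' = x̄ + K·y = [8194801/388398, -1178088/64733, -6390286/194199]
step 1: P' = (I − K·H)·P̄ = [17958731/129466 -17424874/194199 -12841707/64733; -17424874/194199 4413102/64733 26254682/194199; -12841707/64733 26254682/194199 18674220/64733]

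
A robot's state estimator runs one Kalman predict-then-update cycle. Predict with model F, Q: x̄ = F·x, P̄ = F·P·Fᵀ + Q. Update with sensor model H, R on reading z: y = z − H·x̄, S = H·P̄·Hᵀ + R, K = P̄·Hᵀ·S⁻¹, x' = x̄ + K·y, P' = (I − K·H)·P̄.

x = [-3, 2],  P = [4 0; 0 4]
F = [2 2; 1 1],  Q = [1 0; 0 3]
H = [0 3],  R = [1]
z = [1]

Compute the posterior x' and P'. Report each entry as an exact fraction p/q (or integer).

x̄ = F·x = [-2, -1]
P̄ = F·P·Fᵀ + Q = [33 16; 16 11]
y = z − H·x̄ = [4]
S = H·P̄·Hᵀ + R = [100]
K = P̄·Hᵀ·S⁻¹ = [12/25; 33/100]
x' = x̄ + K·y = [-2/25, 8/25]
P' = (I − K·H)·P̄ = [249/25 4/25; 4/25 11/100]

x' = [-2/25, 8/25]
P' = [249/25 4/25; 4/25 11/100]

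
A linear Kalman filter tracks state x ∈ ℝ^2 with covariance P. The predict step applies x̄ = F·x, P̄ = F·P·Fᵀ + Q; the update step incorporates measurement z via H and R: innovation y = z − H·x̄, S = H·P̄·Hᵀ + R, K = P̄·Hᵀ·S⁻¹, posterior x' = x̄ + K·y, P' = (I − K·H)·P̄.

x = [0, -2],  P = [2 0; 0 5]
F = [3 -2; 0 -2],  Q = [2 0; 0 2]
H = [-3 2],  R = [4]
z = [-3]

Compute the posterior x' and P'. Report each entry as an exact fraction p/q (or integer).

x' = [192/53, 208/53]
P' = [520/53 740/53; 740/53 1102/53]

x̄ = F·x = [4, 4]
P̄ = F·P·Fᵀ + Q = [40 20; 20 22]
y = z − H·x̄ = [1]
S = H·P̄·Hᵀ + R = [212]
K = P̄·Hᵀ·S⁻¹ = [-20/53; -4/53]
x' = x̄ + K·y = [192/53, 208/53]
P' = (I − K·H)·P̄ = [520/53 740/53; 740/53 1102/53]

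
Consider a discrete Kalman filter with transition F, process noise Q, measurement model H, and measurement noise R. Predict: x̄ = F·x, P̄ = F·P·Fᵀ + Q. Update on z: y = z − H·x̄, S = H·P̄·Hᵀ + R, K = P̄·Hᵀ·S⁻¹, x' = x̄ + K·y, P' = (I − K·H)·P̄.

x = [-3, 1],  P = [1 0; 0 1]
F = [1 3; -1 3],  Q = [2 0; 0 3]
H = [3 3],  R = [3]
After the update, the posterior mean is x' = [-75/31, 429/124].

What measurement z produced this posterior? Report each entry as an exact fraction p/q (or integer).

z = [3]

x̄ = F·x = [0, 6]
P̄ = F·P·Fᵀ + Q = [12 8; 8 13]
S = H·P̄·Hᵀ + R = [372]
K = P̄·Hᵀ·S⁻¹ = [5/31; 21/124]
x' − x̄ = [-75/31, -315/124] = K·y
y = (KᵀK)⁻¹·Kᵀ·(x' − x̄) = [-15]
z = y + H·x̄ = [-15] + [18] = [3]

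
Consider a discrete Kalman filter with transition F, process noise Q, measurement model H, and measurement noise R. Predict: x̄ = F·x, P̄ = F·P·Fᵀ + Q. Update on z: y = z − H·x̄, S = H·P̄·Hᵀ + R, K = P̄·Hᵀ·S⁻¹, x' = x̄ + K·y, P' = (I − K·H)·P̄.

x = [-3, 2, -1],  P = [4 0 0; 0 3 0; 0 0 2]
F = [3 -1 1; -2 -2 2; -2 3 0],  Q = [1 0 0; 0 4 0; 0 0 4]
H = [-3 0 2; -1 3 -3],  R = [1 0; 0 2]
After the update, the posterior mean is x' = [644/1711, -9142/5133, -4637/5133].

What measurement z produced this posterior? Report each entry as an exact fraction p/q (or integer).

x̄ = F·x = [-12, 0, 12]
P̄ = F·P·Fᵀ + Q = [42 -14 -33; -14 40 -2; -33 -2 47]
S = H·P̄·Hᵀ + R = [963 -273; -273 749]
K = P̄·Hᵀ·S⁻¹ = [-6653/30798 -4219/71862; 4763/46197 3457/15399; 16205/92394 -19031/215586]
x' − x̄ = [21176/1711, -9142/5133, -66233/5133] = K·y
y = (KᵀK)⁻¹·Kᵀ·(x' − x̄) = [-63, 21]
z = y + H·x̄ = [-63, 21] + [60, -24] = [-3, -3]

z = [-3, -3]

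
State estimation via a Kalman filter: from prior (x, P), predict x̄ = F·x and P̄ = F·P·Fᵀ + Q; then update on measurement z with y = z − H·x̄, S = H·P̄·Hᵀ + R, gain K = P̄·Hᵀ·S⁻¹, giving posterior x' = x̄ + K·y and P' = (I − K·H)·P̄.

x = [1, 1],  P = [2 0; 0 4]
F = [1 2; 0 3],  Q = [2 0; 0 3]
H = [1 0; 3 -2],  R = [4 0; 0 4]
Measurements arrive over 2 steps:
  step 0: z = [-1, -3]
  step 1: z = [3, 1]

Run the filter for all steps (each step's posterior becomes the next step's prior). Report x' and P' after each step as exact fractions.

step 0: x' = [-35/69, 13/23], P' = [224/69 110/23; 110/23 183/23]
step 1: x' = [23035/7898, 15501/3949], P' = [13615/3949 19656/3949; 19656/3949 31764/3949]

step 0: x̄ = F·x = [3, 3]
step 0: P̄ = F·P·Fᵀ + Q = [20 24; 24 39]
step 0: y = z − H·x̄ = [-4, -6]
step 0: S = H·P̄·Hᵀ + R = [24 12; 12 52]
step 0: K = P̄·Hᵀ·S⁻¹ = [56/69 1/23; 55/46 -9/23]
step 0: x' = x̄ + K·y = [-35/69, 13/23]
step 0: P' = (I − K·H)·P̄ = [224/69 110/23; 110/23 183/23]
step 1: x̄ = F·x = [43/69, 39/23]
step 1: P̄ = F·P·Fᵀ + Q = [3878/69 1428/23; 1428/23 1716/23]
step 1: y = z − H·x̄ = [164/69, 58/23]
step 1: S = H·P̄·Hᵀ + R = [4154/69 1022/23; 1022/23 1454/23]
step 1: K = P̄·Hᵀ·S⁻¹ = [13615/15796 1533/15796; 4914/3949 -1140/3949]
step 1: x' = x̄ + K·y = [23035/7898, 15501/3949]
step 1: P' = (I − K·H)·P̄ = [13615/3949 19656/3949; 19656/3949 31764/3949]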